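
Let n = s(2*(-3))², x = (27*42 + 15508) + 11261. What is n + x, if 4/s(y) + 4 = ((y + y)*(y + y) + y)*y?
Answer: 1207195393/43264 ≈ 27903.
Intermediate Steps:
x = 27903 (x = (1134 + 15508) + 11261 = 16642 + 11261 = 27903)
s(y) = 4/(-4 + y*(y + 4*y²)) (s(y) = 4/(-4 + ((y + y)*(y + y) + y)*y) = 4/(-4 + ((2*y)*(2*y) + y)*y) = 4/(-4 + (4*y² + y)*y) = 4/(-4 + (y + 4*y²)*y) = 4/(-4 + y*(y + 4*y²)))
n = 1/43264 (n = (4/(-4 + (2*(-3))² + 4*(2*(-3))³))² = (4/(-4 + (-6)² + 4*(-6)³))² = (4/(-4 + 36 + 4*(-216)))² = (4/(-4 + 36 - 864))² = (4/(-832))² = (4*(-1/832))² = (-1/208)² = 1/43264 ≈ 2.3114e-5)
n + x = 1/43264 + 27903 = 1207195393/43264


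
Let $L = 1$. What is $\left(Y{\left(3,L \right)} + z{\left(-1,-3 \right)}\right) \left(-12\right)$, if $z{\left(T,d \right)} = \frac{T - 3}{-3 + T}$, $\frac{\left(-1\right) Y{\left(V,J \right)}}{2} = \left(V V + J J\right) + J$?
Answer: $252$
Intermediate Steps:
$Y{\left(V,J \right)} = - 2 J - 2 J^{2} - 2 V^{2}$ ($Y{\left(V,J \right)} = - 2 \left(\left(V V + J J\right) + J\right) = - 2 \left(\left(V^{2} + J^{2}\right) + J\right) = - 2 \left(\left(J^{2} + V^{2}\right) + J\right) = - 2 \left(J + J^{2} + V^{2}\right) = - 2 J - 2 J^{2} - 2 V^{2}$)
$z{\left(T,d \right)} = 1$ ($z{\left(T,d \right)} = \frac{-3 + T}{-3 + T} = 1$)
$\left(Y{\left(3,L \right)} + z{\left(-1,-3 \right)}\right) \left(-12\right) = \left(\left(\left(-2\right) 1 - 2 \cdot 1^{2} - 2 \cdot 3^{2}\right) + 1\right) \left(-12\right) = \left(\left(-2 - 2 - 18\right) + 1\right) \left(-12\right) = \left(-22 + 1\right) \left(-12\right) = \left(-21\right) \left(-12\right) = 252$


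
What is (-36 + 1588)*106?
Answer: 164512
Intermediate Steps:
(-36 + 1588)*106 = 1552*106 = 164512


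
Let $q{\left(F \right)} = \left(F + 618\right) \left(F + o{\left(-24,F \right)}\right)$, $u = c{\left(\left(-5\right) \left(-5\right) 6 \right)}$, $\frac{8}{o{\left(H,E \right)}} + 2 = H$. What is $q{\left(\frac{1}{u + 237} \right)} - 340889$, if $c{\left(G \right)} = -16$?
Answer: $- \frac{16658510442}{48841} \approx -3.4108 \cdot 10^{5}$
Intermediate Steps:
$o{\left(H,E \right)} = \frac{8}{-2 + H}$
$u = -16$
$q{\left(F \right)} = \left(618 + F\right) \left(- \frac{4}{13} + F\right)$ ($q{\left(F \right)} = \left(F + 618\right) \left(F + \frac{8}{-2 - 24}\right) = \left(618 + F\right) \left(F + \frac{8}{-26}\right) = \left(618 + F\right) \left(F + 8 \left(- \frac{1}{26}\right)\right) = \left(618 + F\right) \left(F - \frac{4}{13}\right) = \left(618 + F\right) \left(- \frac{4}{13} + F\right)$)
$q{\left(\frac{1}{u + 237} \right)} - 340889 = \left(- \frac{2472}{13} + \left(\frac{1}{-16 + 237}\right)^{2} + \frac{8030}{13 \left(-16 + 237\right)}\right) - 340889 = \left(- \frac{2472}{13} + \left(\frac{1}{221}\right)^{2} + \frac{8030}{13 \cdot 221}\right) - 340889 = \left(- \frac{2472}{13} + \left(\frac{1}{221}\right)^{2} + \frac{8030}{13} \cdot \frac{1}{221}\right) - 340889 = \left(- \frac{2472}{13} + \frac{1}{48841} + \frac{8030}{2873}\right) - 340889 = - \frac{9150793}{48841} - 340889 = - \frac{16658510442}{48841}$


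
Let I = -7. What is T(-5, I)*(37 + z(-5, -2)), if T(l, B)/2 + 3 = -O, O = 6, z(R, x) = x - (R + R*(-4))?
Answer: -360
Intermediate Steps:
z(R, x) = x + 3*R (z(R, x) = x - (R - 4*R) = x - (-3)*R = x + 3*R)
T(l, B) = -18 (T(l, B) = -6 + 2*(-1*6) = -6 + 2*(-6) = -6 - 12 = -18)
T(-5, I)*(37 + z(-5, -2)) = -18*(37 + (-2 + 3*(-5))) = -18*(37 + (-2 - 15)) = -18*(37 - 17) = -18*20 = -360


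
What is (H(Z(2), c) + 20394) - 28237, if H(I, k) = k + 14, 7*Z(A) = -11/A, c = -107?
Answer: -7936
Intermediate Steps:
Z(A) = -11/(7*A) (Z(A) = (-11/A)/7 = -11/(7*A))
H(I, k) = 14 + k
(H(Z(2), c) + 20394) - 28237 = ((14 - 107) + 20394) - 28237 = (-93 + 20394) - 28237 = 20301 - 28237 = -7936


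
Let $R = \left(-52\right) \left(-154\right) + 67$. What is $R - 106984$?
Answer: $-98909$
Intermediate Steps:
$R = 8075$ ($R = 8008 + 67 = 8075$)
$R - 106984 = 8075 - 106984 = -98909$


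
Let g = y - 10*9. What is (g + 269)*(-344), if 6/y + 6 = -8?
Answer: -430000/7 ≈ -61429.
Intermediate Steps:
y = -3/7 (y = 6/(-6 - 8) = 6/(-14) = 6*(-1/14) = -3/7 ≈ -0.42857)
g = -633/7 (g = -3/7 - 10*9 = -3/7 - 90 = -633/7 ≈ -90.429)
(g + 269)*(-344) = (-633/7 + 269)*(-344) = (1250/7)*(-344) = -430000/7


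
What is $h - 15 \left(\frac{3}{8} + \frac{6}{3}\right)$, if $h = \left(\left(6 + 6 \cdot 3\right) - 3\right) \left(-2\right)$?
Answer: $- \frac{621}{8} \approx -77.625$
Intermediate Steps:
$h = -42$ ($h = \left(\left(6 + 18\right) - 3\right) \left(-2\right) = \left(24 - 3\right) \left(-2\right) = 21 \left(-2\right) = -42$)
$h - 15 \left(\frac{3}{8} + \frac{6}{3}\right) = -42 - 15 \left(\frac{3}{8} + \frac{6}{3}\right) = -42 - 15 \left(3 \cdot \frac{1}{8} + 6 \cdot \frac{1}{3}\right) = -42 - 15 \left(\frac{3}{8} + 2\right) = -42 - \frac{285}{8} = - \frac{621}{8}$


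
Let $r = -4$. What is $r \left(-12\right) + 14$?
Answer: $62$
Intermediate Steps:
$r \left(-12\right) + 14 = \left(-4\right) \left(-12\right) + 14 = 48 + 14 = 62$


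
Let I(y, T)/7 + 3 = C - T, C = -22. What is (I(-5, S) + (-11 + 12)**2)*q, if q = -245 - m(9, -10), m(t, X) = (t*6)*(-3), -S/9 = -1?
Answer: 19671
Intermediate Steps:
S = 9 (S = -9*(-1) = 9)
m(t, X) = -18*t (m(t, X) = (6*t)*(-3) = -18*t)
I(y, T) = -175 - 7*T (I(y, T) = -21 + 7*(-22 - T) = -21 + (-154 - 7*T) = -175 - 7*T)
q = -83 (q = -245 - (-18)*9 = -245 - 1*(-162) = -245 + 162 = -83)
(I(-5, S) + (-11 + 12)**2)*q = ((-175 - 7*9) + (-11 + 12)**2)*(-83) = ((-175 - 63) + 1**2)*(-83) = (-238 + 1)*(-83) = -237*(-83) = 19671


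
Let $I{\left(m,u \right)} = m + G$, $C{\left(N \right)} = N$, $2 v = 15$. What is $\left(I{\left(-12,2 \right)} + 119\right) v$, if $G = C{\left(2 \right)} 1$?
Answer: $\frac{1635}{2} \approx 817.5$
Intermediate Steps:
$v = \frac{15}{2}$ ($v = \frac{1}{2} \cdot 15 = \frac{15}{2} \approx 7.5$)
$G = 2$ ($G = 2 \cdot 1 = 2$)
$I{\left(m,u \right)} = 2 + m$ ($I{\left(m,u \right)} = m + 2 = 2 + m$)
$\left(I{\left(-12,2 \right)} + 119\right) v = \left(\left(2 - 12\right) + 119\right) \frac{15}{2} = \left(-10 + 119\right) \frac{15}{2} = 109 \cdot \frac{15}{2} = \frac{1635}{2}$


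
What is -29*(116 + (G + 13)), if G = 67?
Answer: -5684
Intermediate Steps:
-29*(116 + (G + 13)) = -29*(116 + (67 + 13)) = -29*(116 + 80) = -29*196 = -5684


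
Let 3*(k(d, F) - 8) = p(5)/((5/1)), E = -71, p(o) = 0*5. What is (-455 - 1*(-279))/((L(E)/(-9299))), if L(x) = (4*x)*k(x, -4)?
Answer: -102289/142 ≈ -720.34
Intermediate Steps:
p(o) = 0
k(d, F) = 8 (k(d, F) = 8 + (0/((5/1)))/3 = 8 + (0/((5*1)))/3 = 8 + (0/5)/3 = 8 + (0*(1/5))/3 = 8 + (1/3)*0 = 8 + 0 = 8)
L(x) = 32*x (L(x) = (4*x)*8 = 32*x)
(-455 - 1*(-279))/((L(E)/(-9299))) = (-455 - 1*(-279))/(((32*(-71))/(-9299))) = (-455 + 279)/((-2272*(-1/9299))) = -176/2272/9299 = -176*9299/2272 = -102289/142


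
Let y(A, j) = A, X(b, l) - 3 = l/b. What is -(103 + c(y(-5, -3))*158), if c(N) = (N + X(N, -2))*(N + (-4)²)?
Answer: 13389/5 ≈ 2677.8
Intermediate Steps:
X(b, l) = 3 + l/b
c(N) = (16 + N)*(3 + N - 2/N) (c(N) = (N + (3 - 2/N))*(N + (-4)²) = (3 + N - 2/N)*(N + 16) = (3 + N - 2/N)*(16 + N) = (16 + N)*(3 + N - 2/N))
-(103 + c(y(-5, -3))*158) = -(103 + (46 + (-5)² - 32/(-5) + 19*(-5))*158) = -(103 + (46 + 25 - 32*(-⅕) - 95)*158) = -(103 + (46 + 25 + 32/5 - 95)*158) = -(103 - 88/5*158) = -(103 - 13904/5) = -1*(-13389/5) = 13389/5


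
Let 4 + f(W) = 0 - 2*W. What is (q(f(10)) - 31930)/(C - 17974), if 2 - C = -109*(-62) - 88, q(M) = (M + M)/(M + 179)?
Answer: 2474599/1909755 ≈ 1.2958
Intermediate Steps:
f(W) = -4 - 2*W (f(W) = -4 + (0 - 2*W) = -4 - 2*W)
q(M) = 2*M/(179 + M) (q(M) = (2*M)/(179 + M) = 2*M/(179 + M))
C = -6668 (C = 2 - (-109*(-62) - 88) = 2 - (6758 - 88) = 2 - 1*6670 = 2 - 6670 = -6668)
(q(f(10)) - 31930)/(C - 17974) = (2*(-4 - 2*10)/(179 + (-4 - 2*10)) - 31930)/(-6668 - 17974) = (2*(-4 - 20)/(179 + (-4 - 20)) - 31930)/(-24642) = (2*(-24)/(179 - 24) - 31930)*(-1/24642) = (2*(-24)/155 - 31930)*(-1/24642) = (2*(-24)*(1/155) - 31930)*(-1/24642) = (-48/155 - 31930)*(-1/24642) = -4949198/155*(-1/24642) = 2474599/1909755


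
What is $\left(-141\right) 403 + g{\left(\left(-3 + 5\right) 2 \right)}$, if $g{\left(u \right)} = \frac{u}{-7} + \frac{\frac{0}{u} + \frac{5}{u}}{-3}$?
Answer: $- \frac{4773215}{84} \approx -56824.0$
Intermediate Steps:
$g{\left(u \right)} = - \frac{5}{3 u} - \frac{u}{7}$ ($g{\left(u \right)} = u \left(- \frac{1}{7}\right) + \left(0 + \frac{5}{u}\right) \left(- \frac{1}{3}\right) = - \frac{u}{7} + \frac{5}{u} \left(- \frac{1}{3}\right) = - \frac{u}{7} - \frac{5}{3 u} = - \frac{5}{3 u} - \frac{u}{7}$)
$\left(-141\right) 403 + g{\left(\left(-3 + 5\right) 2 \right)} = \left(-141\right) 403 - \left(\frac{5 \frac{1}{2 \left(-3 + 5\right)}}{3} + \frac{1}{7} \left(-3 + 5\right) 2\right) = -56823 - \left(\frac{5}{12} + \frac{1}{7} \cdot 2 \cdot 2\right) = -56823 - \left(\frac{4}{7} + \frac{5}{3 \cdot 4}\right) = -56823 - \frac{83}{84} = - \frac{4773215}{84}$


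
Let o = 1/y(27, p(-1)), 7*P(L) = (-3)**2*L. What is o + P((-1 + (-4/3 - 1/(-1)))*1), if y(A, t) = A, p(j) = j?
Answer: -317/189 ≈ -1.6772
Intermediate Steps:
P(L) = 9*L/7 (P(L) = ((-3)**2*L)/7 = (9*L)/7 = 9*L/7)
o = 1/27 ≈ 0.037037
o + P((-1 + (-4/3 - 1/(-1)))*1) = 1/27 + 9*((-1 + (-4/3 - 1/(-1)))*1)/7 = 1/27 + 9*((-1 + (-4*1/3 - 1*(-1)))*1)/7 = 1/27 + 9*((-1 + (-4/3 + 1))*1)/7 = 1/27 + 9*((-1 - 1/3)*1)/7 = 1/27 + 9*(-4/3*1)/7 = 1/27 + (9/7)*(-4/3) = 1/27 - 12/7 = -317/189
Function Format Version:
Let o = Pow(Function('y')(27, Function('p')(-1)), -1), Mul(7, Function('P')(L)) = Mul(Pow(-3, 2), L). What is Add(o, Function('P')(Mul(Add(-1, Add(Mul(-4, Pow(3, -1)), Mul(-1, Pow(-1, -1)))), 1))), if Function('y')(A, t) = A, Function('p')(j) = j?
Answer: Rational(-317, 189) ≈ -1.6772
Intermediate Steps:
Function('P')(L) = Mul(Rational(9, 7), L) (Function('P')(L) = Mul(Rational(1, 7), Mul(Pow(-3, 2), L)) = Mul(Rational(1, 7), Mul(9, L)) = Mul(Rational(9, 7), L))
o = Rational(1, 27) (o = Pow(27, -1) = Rational(1, 27) ≈ 0.037037)
Add(o, Function('P')(Mul(Add(-1, Add(Mul(-4, Pow(3, -1)), Mul(-1, Pow(-1, -1)))), 1))) = Add(Rational(1, 27), Mul(Rational(9, 7), Mul(Add(-1, Add(Mul(-4, Pow(3, -1)), Mul(-1, Pow(-1, -1)))), 1))) = Add(Rational(1, 27), Mul(Rational(9, 7), Mul(Add(-1, Add(Mul(-4, Rational(1, 3)), Mul(-1, -1))), 1))) = Add(Rational(1, 27), Mul(Rational(9, 7), Mul(Add(-1, Add(Rational(-4, 3), 1)), 1))) = Add(Rational(1, 27), Mul(Rational(9, 7), Mul(Add(-1, Rational(-1, 3)), 1))) = Add(Rational(1, 27), Mul(Rational(9, 7), Mul(Rational(-4, 3), 1))) = Add(Rational(1, 27), Mul(Rational(9, 7), Rational(-4, 3))) = Add(Rational(1, 27), Rational(-12, 7)) = Rational(-317, 189)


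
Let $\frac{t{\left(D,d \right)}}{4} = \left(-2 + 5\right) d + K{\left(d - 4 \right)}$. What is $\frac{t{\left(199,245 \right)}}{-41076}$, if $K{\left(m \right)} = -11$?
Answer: $- \frac{724}{10269} \approx -0.070503$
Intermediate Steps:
$t{\left(D,d \right)} = -44 + 12 d$ ($t{\left(D,d \right)} = 4 \left(\left(-2 + 5\right) d - 11\right) = 4 \left(3 d - 11\right) = 4 \left(-11 + 3 d\right) = -44 + 12 d$)
$\frac{t{\left(199,245 \right)}}{-41076} = \frac{-44 + 12 \cdot 245}{-41076} = \left(-44 + 2940\right) \left(- \frac{1}{41076}\right) = 2896 \left(- \frac{1}{41076}\right) = - \frac{724}{10269}$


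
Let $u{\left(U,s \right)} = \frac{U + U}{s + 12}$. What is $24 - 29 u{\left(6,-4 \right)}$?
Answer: $- \frac{39}{2} \approx -19.5$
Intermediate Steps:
$u{\left(U,s \right)} = \frac{2 U}{12 + s}$
$24 - 29 u{\left(6,-4 \right)} = 24 - 29 \cdot 2 \cdot 6 \frac{1}{12 - 4} = 24 - 29 \cdot 2 \cdot 6 \cdot \frac{1}{8} = 24 - \frac{87}{2} = - \frac{39}{2}$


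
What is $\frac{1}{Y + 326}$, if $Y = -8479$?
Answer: $- \frac{1}{8153} \approx -0.00012265$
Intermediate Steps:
$\frac{1}{Y + 326} = \frac{1}{-8479 + 326} = \frac{1}{-8153} = - \frac{1}{8153}$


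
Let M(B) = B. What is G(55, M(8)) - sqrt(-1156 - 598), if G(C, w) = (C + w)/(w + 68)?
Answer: 63/76 - I*sqrt(1754) ≈ 0.82895 - 41.881*I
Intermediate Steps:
G(C, w) = (C + w)/(68 + w)
G(55, M(8)) - sqrt(-1156 - 598) = (55 + 8)/(68 + 8) - sqrt(-1156 - 598) = 63/76 - sqrt(-1754) = (1/76)*63 - I*sqrt(1754) = 63/76 - I*sqrt(1754)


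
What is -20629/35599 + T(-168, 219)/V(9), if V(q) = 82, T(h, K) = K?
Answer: 6104603/2919118 ≈ 2.0912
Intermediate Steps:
-20629/35599 + T(-168, 219)/V(9) = -20629/35599 + 219/82 = 6104603/2919118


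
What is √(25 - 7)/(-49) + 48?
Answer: 48 - 3*√2/49 ≈ 47.913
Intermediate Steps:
√(25 - 7)/(-49) + 48 = √18*(-1/49) + 48 = (3*√2)*(-1/49) + 48 = -3*√2/49 + 48 = 48 - 3*√2/49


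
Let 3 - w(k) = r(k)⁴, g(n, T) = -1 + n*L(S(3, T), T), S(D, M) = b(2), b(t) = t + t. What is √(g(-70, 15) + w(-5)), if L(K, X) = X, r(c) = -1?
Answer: I*√1049 ≈ 32.388*I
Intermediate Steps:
b(t) = 2*t
S(D, M) = 4 (S(D, M) = 2*2 = 4)
g(n, T) = -1 + T*n (g(n, T) = -1 + n*T = -1 + T*n)
w(k) = 2 (w(k) = 3 - 1*(-1)⁴ = 3 - 1*1 = 3 - 1 = 2)
√(g(-70, 15) + w(-5)) = √((-1 + 15*(-70)) + 2) = √((-1 - 1050) + 2) = √(-1051 + 2) = √(-1049) = I*√1049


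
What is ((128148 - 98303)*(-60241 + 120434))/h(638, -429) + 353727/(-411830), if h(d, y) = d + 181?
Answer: 105690838157591/48184110 ≈ 2.1935e+6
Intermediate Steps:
h(d, y) = 181 + d
((128148 - 98303)*(-60241 + 120434))/h(638, -429) + 353727/(-411830) = ((128148 - 98303)*(-60241 + 120434))/(181 + 638) + 353727/(-411830) = (29845*60193)/819 + 353727*(-1/411830) = 1796460085*(1/819) - 353727/411830 = 256637155/117 - 353727/411830 = 105690838157591/48184110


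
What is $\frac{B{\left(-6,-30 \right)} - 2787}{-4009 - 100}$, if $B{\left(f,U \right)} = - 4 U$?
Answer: $\frac{381}{587} \approx 0.64906$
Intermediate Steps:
$\frac{B{\left(-6,-30 \right)} - 2787}{-4009 - 100} = \frac{\left(-4\right) \left(-30\right) - 2787}{-4009 - 100} = \frac{120 - 2787}{-4109} = \left(-2667\right) \left(- \frac{1}{4109}\right) = \frac{381}{587}$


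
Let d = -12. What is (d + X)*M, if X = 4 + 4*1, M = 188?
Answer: -752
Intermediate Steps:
X = 8 (X = 4 + 4 = 8)
(d + X)*M = (-12 + 8)*188 = -4*188 = -752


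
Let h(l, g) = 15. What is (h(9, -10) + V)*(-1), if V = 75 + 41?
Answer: -131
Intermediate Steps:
V = 116
(h(9, -10) + V)*(-1) = (15 + 116)*(-1) = 131*(-1) = -131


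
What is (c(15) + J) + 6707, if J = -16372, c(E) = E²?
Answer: -9440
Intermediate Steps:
(c(15) + J) + 6707 = (15² - 16372) + 6707 = (225 - 16372) + 6707 = -16147 + 6707 = -9440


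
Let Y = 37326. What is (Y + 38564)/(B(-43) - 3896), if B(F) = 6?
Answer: -7589/389 ≈ -19.509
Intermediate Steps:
(Y + 38564)/(B(-43) - 3896) = (37326 + 38564)/(6 - 3896) = 75890/(-3890) = 75890*(-1/3890) = -7589/389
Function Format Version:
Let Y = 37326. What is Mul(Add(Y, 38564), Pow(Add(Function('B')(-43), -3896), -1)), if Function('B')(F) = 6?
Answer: Rational(-7589, 389) ≈ -19.509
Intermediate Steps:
Mul(Add(Y, 38564), Pow(Add(Function('B')(-43), -3896), -1)) = Mul(Add(37326, 38564), Pow(Add(6, -3896), -1)) = Mul(75890, Pow(-3890, -1)) = Mul(75890, Rational(-1, 3890)) = Rational(-7589, 389)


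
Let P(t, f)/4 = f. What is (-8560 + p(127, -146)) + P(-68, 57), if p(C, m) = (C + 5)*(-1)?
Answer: -8464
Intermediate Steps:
P(t, f) = 4*f
p(C, m) = -5 - C (p(C, m) = (5 + C)*(-1) = -5 - C)
(-8560 + p(127, -146)) + P(-68, 57) = (-8560 + (-5 - 1*127)) + 4*57 = (-8560 + (-5 - 127)) + 228 = (-8560 - 132) + 228 = -8692 + 228 = -8464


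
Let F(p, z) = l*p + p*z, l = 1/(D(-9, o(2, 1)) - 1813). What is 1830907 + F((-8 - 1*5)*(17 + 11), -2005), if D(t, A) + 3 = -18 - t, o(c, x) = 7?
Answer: 4673327139/1825 ≈ 2.5607e+6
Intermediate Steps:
D(t, A) = -21 - t (D(t, A) = -3 + (-18 - t) = -21 - t)
l = -1/1825 (l = 1/((-21 - 1*(-9)) - 1813) = 1/((-21 + 9) - 1813) = 1/(-12 - 1813) = 1/(-1825) = -1/1825 ≈ -0.00054795)
F(p, z) = -p/1825 + p*z
1830907 + F((-8 - 1*5)*(17 + 11), -2005) = 1830907 + ((-8 - 1*5)*(17 + 11))*(-1/1825 - 2005) = 1830907 + ((-8 - 5)*28)*(-3659126/1825) = 1830907 - 13*28*(-3659126/1825) = 1830907 - 364*(-3659126/1825) = 1830907 + 1331921864/1825 = 4673327139/1825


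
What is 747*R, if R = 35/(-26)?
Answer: -26145/26 ≈ -1005.6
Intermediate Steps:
R = -35/26 (R = 35*(-1/26) = -35/26 ≈ -1.3462)
747*R = 747*(-35/26) = -26145/26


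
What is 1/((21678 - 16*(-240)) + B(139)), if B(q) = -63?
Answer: 1/25455 ≈ 3.9285e-5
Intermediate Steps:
1/((21678 - 16*(-240)) + B(139)) = 1/((21678 - 16*(-240)) - 63) = 1/((21678 + 3840) - 63) = 1/(25518 - 63) = 1/25455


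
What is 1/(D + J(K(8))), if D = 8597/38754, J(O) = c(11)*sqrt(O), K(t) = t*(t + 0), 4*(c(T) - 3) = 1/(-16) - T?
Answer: 155016/325043 ≈ 0.47691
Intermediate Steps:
c(T) = 191/64 - T/4 (c(T) = 3 + (1/(-16) - T)/4 = 3 + (1*(-1/16) - T)/4 = 3 + (-1/16 - T)/4 = 3 + (-1/64 - T/4) = 191/64 - T/4)
K(t) = t**2 (K(t) = t*t = t**2)
J(O) = 15*sqrt(O)/64 (J(O) = (191/64 - 1/4*11)*sqrt(O) = (191/64 - 11/4)*sqrt(O) = 15*sqrt(O)/64)
D = 8597/38754 (D = 8597*(1/38754) = 8597/38754 ≈ 0.22184)
1/(D + J(K(8))) = 1/(8597/38754 + 15*sqrt(8**2)/64) = 1/(8597/38754 + 15*sqrt(64)/64) = 1/(8597/38754 + (15/64)*8) = 1/(8597/38754 + 15/8) = 1/(325043/155016) = 155016/325043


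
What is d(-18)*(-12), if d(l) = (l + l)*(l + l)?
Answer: -15552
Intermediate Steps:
d(l) = 4*l**2 (d(l) = (2*l)*(2*l) = 4*l**2)
d(-18)*(-12) = (4*(-18)**2)*(-12) = (4*324)*(-12) = 1296*(-12) = -15552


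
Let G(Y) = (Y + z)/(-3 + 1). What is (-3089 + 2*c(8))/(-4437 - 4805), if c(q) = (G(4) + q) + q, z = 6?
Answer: 3067/9242 ≈ 0.33185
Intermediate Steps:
G(Y) = -3 - Y/2 (G(Y) = (Y + 6)/(-3 + 1) = (6 + Y)/(-2) = (6 + Y)*(-½) = -3 - Y/2)
c(q) = -5 + 2*q (c(q) = ((-3 - ½*4) + q) + q = ((-3 - 2) + q) + q = (-5 + q) + q = -5 + 2*q)
(-3089 + 2*c(8))/(-4437 - 4805) = (-3089 + 2*(-5 + 2*8))/(-4437 - 4805) = (-3089 + 2*(-5 + 16))/(-9242) = (-3089 + 2*11)*(-1/9242) = (-3089 + 22)*(-1/9242) = -3067*(-1/9242) = 3067/9242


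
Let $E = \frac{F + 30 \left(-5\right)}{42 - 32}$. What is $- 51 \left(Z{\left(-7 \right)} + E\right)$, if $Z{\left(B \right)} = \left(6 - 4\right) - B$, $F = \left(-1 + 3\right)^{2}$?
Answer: $\frac{1428}{5} \approx 285.6$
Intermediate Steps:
$F = 4$ ($F = 2^{2} = 4$)
$E = - \frac{73}{5}$ ($E = \frac{4 + 30 \left(-5\right)}{42 - 32} = \frac{4 - 150}{10} = \left(-146\right) \frac{1}{10} = - \frac{73}{5} \approx -14.6$)
$Z{\left(B \right)} = 2 - B$ ($Z{\left(B \right)} = \left(6 - 4\right) - B = 2 - B$)
$- 51 \left(Z{\left(-7 \right)} + E\right) = - 51 \left(\left(2 - -7\right) - \frac{73}{5}\right) = - 51 \left(\left(2 + 7\right) - \frac{73}{5}\right) = - 51 \left(9 - \frac{73}{5}\right) = \left(-51\right) \left(- \frac{28}{5}\right) = \frac{1428}{5}$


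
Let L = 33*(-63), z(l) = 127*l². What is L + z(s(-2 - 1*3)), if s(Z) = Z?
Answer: 1096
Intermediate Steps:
L = -2079
L + z(s(-2 - 1*3)) = -2079 + 127*(-2 - 1*3)² = -2079 + 127*(-2 - 3)² = -2079 + 127*(-5)² = -2079 + 127*25 = -2079 + 3175 = 1096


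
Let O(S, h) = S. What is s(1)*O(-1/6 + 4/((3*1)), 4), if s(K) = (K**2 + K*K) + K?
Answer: 7/2 ≈ 3.5000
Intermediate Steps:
s(K) = K + 2*K**2 (s(K) = (K**2 + K**2) + K = 2*K**2 + K = K + 2*K**2)
s(1)*O(-1/6 + 4/((3*1)), 4) = (1*(1 + 2*1))*(-1/6 + 4/((3*1))) = (1*(1 + 2))*(-1*1/6 + 4/3) = (1*3)*(-1/6 + 4*(1/3)) = 3*(-1/6 + 4/3) = 3*(7/6) = 7/2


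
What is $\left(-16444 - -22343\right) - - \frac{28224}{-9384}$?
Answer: $\frac{2305333}{391} \approx 5896.0$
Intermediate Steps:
$\left(-16444 - -22343\right) - - \frac{28224}{-9384} = \left(-16444 + 22343\right) - \left(-28224\right) \left(- \frac{1}{9384}\right) = 5899 - \frac{1176}{391} = \frac{2305333}{391}$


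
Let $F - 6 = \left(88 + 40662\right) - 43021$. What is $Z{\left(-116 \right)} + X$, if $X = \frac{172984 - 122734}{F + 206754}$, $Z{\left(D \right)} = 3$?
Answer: $\frac{221239}{68163} \approx 3.2457$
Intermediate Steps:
$F = -2265$ ($F = 6 + \left(\left(88 + 40662\right) - 43021\right) = 6 + \left(40750 - 43021\right) = 6 - 2271 = -2265$)
$X = \frac{16750}{68163}$ ($X = \frac{172984 - 122734}{-2265 + 206754} = \frac{50250}{204489} = 50250 \cdot \frac{1}{204489} = \frac{16750}{68163} \approx 0.24573$)
$Z{\left(-116 \right)} + X = 3 + \frac{16750}{68163} = \frac{221239}{68163}$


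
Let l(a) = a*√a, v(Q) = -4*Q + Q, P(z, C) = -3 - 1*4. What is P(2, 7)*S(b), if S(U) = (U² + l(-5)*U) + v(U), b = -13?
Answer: -1456 - 455*I*√5 ≈ -1456.0 - 1017.4*I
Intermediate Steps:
P(z, C) = -7 (P(z, C) = -3 - 4 = -7)
v(Q) = -3*Q
l(a) = a^(3/2)
S(U) = U² - 3*U - 5*I*U*√5 (S(U) = (U² + (-5)^(3/2)*U) - 3*U = (U² + (-5*I*√5)*U) - 3*U = (U² - 5*I*U*√5) - 3*U = U² - 3*U - 5*I*U*√5)
P(2, 7)*S(b) = -(-91)*(-3 - 13 - 5*I*√5) = -(-91)*(-16 - 5*I*√5) = -7*(208 + 65*I*√5) = -1456 - 455*I*√5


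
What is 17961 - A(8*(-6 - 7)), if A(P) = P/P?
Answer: 17960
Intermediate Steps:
A(P) = 1
17961 - A(8*(-6 - 7)) = 17961 - 1*1 = 17961 - 1 = 17960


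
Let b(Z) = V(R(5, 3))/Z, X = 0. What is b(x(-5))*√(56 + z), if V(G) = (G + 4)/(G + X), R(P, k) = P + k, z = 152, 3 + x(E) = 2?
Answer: -6*√13 ≈ -21.633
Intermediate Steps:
x(E) = -1 (x(E) = -3 + 2 = -1)
V(G) = (4 + G)/G (V(G) = (G + 4)/(G + 0) = (4 + G)/G)
b(Z) = 3/(2*Z) (b(Z) = ((4 + (5 + 3))/(5 + 3))/Z = ((4 + 8)/8)/Z = ((⅛)*12)/Z = 3/(2*Z))
b(x(-5))*√(56 + z) = ((3/2)/(-1))*√(56 + 152) = ((3/2)*(-1))*√208 = -6*√13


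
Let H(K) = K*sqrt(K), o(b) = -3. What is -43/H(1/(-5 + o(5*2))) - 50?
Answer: -50 - 688*I*sqrt(2) ≈ -50.0 - 972.98*I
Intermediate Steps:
H(K) = K**(3/2)
-43/H(1/(-5 + o(5*2))) - 50 = -43/(1/(-5 - 3))**(3/2) - 50 = -43/(1/(-8))**(3/2) - 50 = -43/(-1/8)**(3/2) - 50 = -43/(-I*sqrt(2)/32) - 50 = (16*I*sqrt(2))*(-43) - 50 = -688*I*sqrt(2) - 50 = -50 - 688*I*sqrt(2)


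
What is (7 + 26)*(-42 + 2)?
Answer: -1320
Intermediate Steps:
(7 + 26)*(-42 + 2) = 33*(-40) = -1320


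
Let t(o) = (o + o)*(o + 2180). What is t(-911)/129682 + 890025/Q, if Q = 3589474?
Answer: -584561944563/33249297662 ≈ -17.581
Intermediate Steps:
t(o) = 2*o*(2180 + o) (t(o) = (2*o)*(2180 + o) = 2*o*(2180 + o))
t(-911)/129682 + 890025/Q = (2*(-911)*(2180 - 911))/129682 + 890025/3589474 = (2*(-911)*1269)*(1/129682) + 890025*(1/3589474) = -2312118*1/129682 + 890025/3589474 = -1156059/64841 + 890025/3589474 = -584561944563/33249297662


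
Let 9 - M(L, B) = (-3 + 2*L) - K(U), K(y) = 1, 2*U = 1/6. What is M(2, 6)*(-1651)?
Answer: -14859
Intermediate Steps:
U = 1/12 (U = (1/2)/6 = (1/2)*(1/6) = 1/12 ≈ 0.083333)
M(L, B) = 13 - 2*L (M(L, B) = 9 - ((-3 + 2*L) - 1*1) = 9 - ((-3 + 2*L) - 1) = 9 - (-4 + 2*L) = 9 + (4 - 2*L) = 13 - 2*L)
M(2, 6)*(-1651) = (13 - 2*2)*(-1651) = (13 - 4)*(-1651) = 9*(-1651) = -14859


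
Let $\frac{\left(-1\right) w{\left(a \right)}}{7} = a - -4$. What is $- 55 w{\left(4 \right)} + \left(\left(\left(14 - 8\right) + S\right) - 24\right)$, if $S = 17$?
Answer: $3079$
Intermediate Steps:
$w{\left(a \right)} = -28 - 7 a$ ($w{\left(a \right)} = - 7 \left(a - -4\right) = - 7 \left(a + 4\right) = - 7 \left(4 + a\right) = -28 - 7 a$)
$- 55 w{\left(4 \right)} + \left(\left(\left(14 - 8\right) + S\right) - 24\right) = - 55 \left(-28 - 28\right) + \left(\left(\left(14 - 8\right) + 17\right) - 24\right) = - 55 \left(-28 - 28\right) + \left(\left(6 + 17\right) - 24\right) = \left(-55\right) \left(-56\right) + \left(23 - 24\right) = 3080 - 1 = 3079$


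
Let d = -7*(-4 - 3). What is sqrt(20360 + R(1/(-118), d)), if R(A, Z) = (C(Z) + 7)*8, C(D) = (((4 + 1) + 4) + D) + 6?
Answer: 8*sqrt(327) ≈ 144.67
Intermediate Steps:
d = 49 (d = -7*(-7) = 49)
C(D) = 15 + D (C(D) = ((5 + 4) + D) + 6 = (9 + D) + 6 = 15 + D)
R(A, Z) = 176 + 8*Z (R(A, Z) = ((15 + Z) + 7)*8 = (22 + Z)*8 = 176 + 8*Z)
sqrt(20360 + R(1/(-118), d)) = sqrt(20360 + (176 + 8*49)) = sqrt(20360 + (176 + 392)) = sqrt(20360 + 568) = sqrt(20928) = 8*sqrt(327)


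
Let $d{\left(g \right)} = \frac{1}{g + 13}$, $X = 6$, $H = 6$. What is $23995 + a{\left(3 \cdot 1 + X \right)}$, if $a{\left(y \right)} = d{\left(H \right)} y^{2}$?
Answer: $\frac{455986}{19} \approx 23999.0$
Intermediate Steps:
$d{\left(g \right)} = \frac{1}{13 + g}$
$a{\left(y \right)} = \frac{y^{2}}{19}$ ($a{\left(y \right)} = \frac{y^{2}}{13 + 6} = \frac{y^{2}}{19}$)
$23995 + a{\left(3 \cdot 1 + X \right)} = 23995 + \frac{\left(3 \cdot 1 + 6\right)^{2}}{19} = 23995 + \frac{\left(3 + 6\right)^{2}}{19} = 23995 + \frac{9^{2}}{19} = 23995 + \frac{1}{19} \cdot 81 = 23995 + \frac{81}{19} = \frac{455986}{19}$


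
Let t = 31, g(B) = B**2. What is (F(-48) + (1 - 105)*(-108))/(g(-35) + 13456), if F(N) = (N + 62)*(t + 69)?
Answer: 12632/14681 ≈ 0.86043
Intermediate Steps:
F(N) = 6200 + 100*N (F(N) = (N + 62)*(31 + 69) = (62 + N)*100 = 6200 + 100*N)
(F(-48) + (1 - 105)*(-108))/(g(-35) + 13456) = ((6200 + 100*(-48)) + (1 - 105)*(-108))/((-35)**2 + 13456) = ((6200 - 4800) - 104*(-108))/(1225 + 13456) = (1400 + 11232)/14681 = 12632*(1/14681) = 12632/14681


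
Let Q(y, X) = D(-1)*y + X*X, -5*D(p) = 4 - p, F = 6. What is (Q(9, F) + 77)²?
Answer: 10816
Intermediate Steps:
D(p) = -⅘ + p/5 (D(p) = -(4 - p)/5 = -⅘ + p/5)
Q(y, X) = X² - y (Q(y, X) = (-⅘ + (⅕)*(-1))*y + X*X = (-⅘ - ⅕)*y + X² = -y + X² = X² - y)
(Q(9, F) + 77)² = ((6² - 1*9) + 77)² = ((36 - 9) + 77)² = (27 + 77)² = 104² = 10816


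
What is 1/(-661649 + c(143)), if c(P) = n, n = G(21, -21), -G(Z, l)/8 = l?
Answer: -1/661481 ≈ -1.5118e-6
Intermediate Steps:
G(Z, l) = -8*l
n = 168 (n = -8*(-21) = 168)
c(P) = 168
1/(-661649 + c(143)) = 1/(-661649 + 168) = 1/(-661481) = -1/661481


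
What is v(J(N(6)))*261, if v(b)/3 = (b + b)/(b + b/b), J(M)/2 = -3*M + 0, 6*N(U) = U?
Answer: 9396/5 ≈ 1879.2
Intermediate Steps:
N(U) = U/6
J(M) = -6*M (J(M) = 2*(-3*M + 0) = 2*(-3*M) = -6*M)
v(b) = 6*b/(1 + b) (v(b) = 3*((b + b)/(b + b/b)) = 3*((2*b)/(b + 1)) = 3*((2*b)/(1 + b)) = 3*(2*b/(1 + b)) = 6*b/(1 + b))
v(J(N(6)))*261 = (6*(-6)/(1 - 6))*261 = (6*(-6)/(-5))*261 = (6*(-6)*(-⅕))*261 = (36/5)*261 = 9396/5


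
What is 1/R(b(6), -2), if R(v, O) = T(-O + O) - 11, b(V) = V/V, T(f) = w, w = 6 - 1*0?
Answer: -⅕ ≈ -0.20000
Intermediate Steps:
w = 6 (w = 6 + 0 = 6)
T(f) = 6
b(V) = 1
R(v, O) = -5 (R(v, O) = 6 - 11 = -5)
1/R(b(6), -2) = 1/(-5) = -⅕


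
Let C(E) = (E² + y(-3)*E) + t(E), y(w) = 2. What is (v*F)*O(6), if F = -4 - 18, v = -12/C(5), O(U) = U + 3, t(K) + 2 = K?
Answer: 1188/19 ≈ 62.526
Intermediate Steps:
t(K) = -2 + K
O(U) = 3 + U
C(E) = -2 + E² + 3*E (C(E) = (E² + 2*E) + (-2 + E) = -2 + E² + 3*E)
v = -6/19 (v = -12/(-2 + 5² + 3*5) = -12/(-2 + 25 + 15) = -12/38 = -12*1/38 = -6/19 ≈ -0.31579)
F = -22
(v*F)*O(6) = (-6/19*(-22))*(3 + 6) = (132/19)*9 = 1188/19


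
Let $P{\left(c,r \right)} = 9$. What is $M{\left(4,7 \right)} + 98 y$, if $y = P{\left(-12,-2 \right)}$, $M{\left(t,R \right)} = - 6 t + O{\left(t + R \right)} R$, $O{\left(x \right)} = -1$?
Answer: $851$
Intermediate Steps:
$M{\left(t,R \right)} = - R - 6 t$ ($M{\left(t,R \right)} = - 6 t - R = - R - 6 t$)
$y = 9$
$M{\left(4,7 \right)} + 98 y = \left(\left(-1\right) 7 - 24\right) + 98 \cdot 9 = \left(-7 - 24\right) + 882 = -31 + 882 = 851$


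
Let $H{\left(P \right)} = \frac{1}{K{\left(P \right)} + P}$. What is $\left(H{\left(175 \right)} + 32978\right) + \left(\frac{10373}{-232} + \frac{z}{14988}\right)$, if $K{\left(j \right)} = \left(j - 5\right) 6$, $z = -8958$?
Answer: $\frac{11403694136373}{346272760} \approx 32933.0$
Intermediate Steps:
$K{\left(j \right)} = -30 + 6 j$ ($K{\left(j \right)} = \left(-5 + j\right) 6 = -30 + 6 j$)
$H{\left(P \right)} = \frac{1}{-30 + 7 P}$ ($H{\left(P \right)} = \frac{1}{\left(-30 + 6 P\right) + P} = \frac{1}{-30 + 7 P}$)
$\left(H{\left(175 \right)} + 32978\right) + \left(\frac{10373}{-232} + \frac{z}{14988}\right) = \left(\frac{1}{-30 + 7 \cdot 175} + 32978\right) + \left(\frac{10373}{-232} - \frac{8958}{14988}\right) = \left(\frac{1}{-30 + 1225} + 32978\right) + \left(10373 \left(- \frac{1}{232}\right) - \frac{1493}{2498}\right) = \left(\frac{1}{1195} + 32978\right) - \frac{13129065}{289768} = \frac{39408711}{1195} - \frac{13129065}{289768} = \frac{11403694136373}{346272760}$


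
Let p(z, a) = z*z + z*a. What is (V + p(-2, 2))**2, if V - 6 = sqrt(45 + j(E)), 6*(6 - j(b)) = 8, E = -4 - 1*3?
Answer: (18 + sqrt(447))**2/9 ≈ 170.24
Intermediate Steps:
E = -7 (E = -4 - 3 = -7)
j(b) = 14/3 (j(b) = 6 - 1/6*8 = 6 - 4/3 = 14/3)
p(z, a) = z**2 + a*z
V = 6 + sqrt(447)/3 (V = 6 + sqrt(45 + 14/3) = 6 + sqrt(149/3) = 6 + sqrt(447)/3 ≈ 13.047)
(V + p(-2, 2))**2 = ((6 + sqrt(447)/3) - 2*(2 - 2))**2 = ((6 + sqrt(447)/3) - 2*0)**2 = ((6 + sqrt(447)/3) + 0)**2 = (6 + sqrt(447)/3)**2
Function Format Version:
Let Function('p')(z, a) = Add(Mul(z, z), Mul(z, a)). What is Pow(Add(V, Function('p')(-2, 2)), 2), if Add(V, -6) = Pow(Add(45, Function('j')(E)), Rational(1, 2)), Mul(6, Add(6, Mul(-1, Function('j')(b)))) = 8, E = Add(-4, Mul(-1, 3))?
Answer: Mul(Rational(1, 9), Pow(Add(18, Pow(447, Rational(1, 2))), 2)) ≈ 170.24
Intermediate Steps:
E = -7 (E = Add(-4, -3) = -7)
Function('j')(b) = Rational(14, 3) (Function('j')(b) = Add(6, Mul(Rational(-1, 6), 8)) = Add(6, Rational(-4, 3)) = Rational(14, 3))
Function('p')(z, a) = Add(Pow(z, 2), Mul(a, z))
V = Add(6, Mul(Rational(1, 3), Pow(447, Rational(1, 2)))) (V = Add(6, Pow(Add(45, Rational(14, 3)), Rational(1, 2))) = Add(6, Pow(Rational(149, 3), Rational(1, 2))) = Add(6, Mul(Rational(1, 3), Pow(447, Rational(1, 2)))) ≈ 13.047)
Pow(Add(V, Function('p')(-2, 2)), 2) = Pow(Add(Add(6, Mul(Rational(1, 3), Pow(447, Rational(1, 2)))), Mul(-2, Add(2, -2))), 2) = Pow(Add(Add(6, Mul(Rational(1, 3), Pow(447, Rational(1, 2)))), Mul(-2, 0)), 2) = Pow(Add(Add(6, Mul(Rational(1, 3), Pow(447, Rational(1, 2)))), 0), 2) = Pow(Add(6, Mul(Rational(1, 3), Pow(447, Rational(1, 2)))), 2)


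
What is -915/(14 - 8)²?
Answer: -305/12 ≈ -25.417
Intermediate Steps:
-915/(14 - 8)² = -915/(6²) = -915/36 = -915*1/36 = -305/12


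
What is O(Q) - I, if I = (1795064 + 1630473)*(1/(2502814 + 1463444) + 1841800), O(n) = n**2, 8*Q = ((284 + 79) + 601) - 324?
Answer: -25023732685178997137/3966258 ≈ -6.3092e+12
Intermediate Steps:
Q = 80 (Q = (((284 + 79) + 601) - 324)/8 = ((363 + 601) - 324)/8 = (964 - 324)/8 = (1/8)*640 = 80)
I = 25023732710563048337/3966258 (I = 3425537*(1/3966258 + 1841800) = 3425537*(7305053984401/3966258) = 25023732710563048337/3966258 ≈ 6.3092e+12)
O(Q) - I = 80**2 - 1*25023732710563048337/3966258 = 6400 - 25023732710563048337/3966258 = -25023732685178997137/3966258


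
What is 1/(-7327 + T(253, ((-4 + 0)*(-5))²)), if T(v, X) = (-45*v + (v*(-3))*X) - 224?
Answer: -1/322536 ≈ -3.1004e-6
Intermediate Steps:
T(v, X) = -224 - 45*v - 3*X*v (T(v, X) = (-45*v + (-3*v)*X) - 224 = (-45*v - 3*X*v) - 224 = -224 - 45*v - 3*X*v)
1/(-7327 + T(253, ((-4 + 0)*(-5))²)) = 1/(-7327 + (-224 - 45*253 - 3*((-4 + 0)*(-5))²*253)) = 1/(-7327 + (-224 - 11385 - 3*(-4*(-5))²*253)) = 1/(-7327 + (-224 - 11385 - 3*20²*253)) = 1/(-7327 + (-224 - 11385 - 3*400*253)) = 1/(-7327 + (-224 - 11385 - 303600)) = 1/(-7327 - 315209) = 1/(-322536) = -1/322536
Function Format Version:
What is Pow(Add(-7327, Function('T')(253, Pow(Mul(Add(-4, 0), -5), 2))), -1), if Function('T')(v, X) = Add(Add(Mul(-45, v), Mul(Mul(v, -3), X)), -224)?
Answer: Rational(-1, 322536) ≈ -3.1004e-6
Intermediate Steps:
Function('T')(v, X) = Add(-224, Mul(-45, v), Mul(-3, X, v)) (Function('T')(v, X) = Add(Add(Mul(-45, v), Mul(Mul(-3, v), X)), -224) = Add(Add(Mul(-45, v), Mul(-3, X, v)), -224) = Add(-224, Mul(-45, v), Mul(-3, X, v)))
Pow(Add(-7327, Function('T')(253, Pow(Mul(Add(-4, 0), -5), 2))), -1) = Pow(Add(-7327, Add(-224, Mul(-45, 253), Mul(-3, Pow(Mul(Add(-4, 0), -5), 2), 253))), -1) = Pow(Add(-7327, Add(-224, -11385, Mul(-3, Pow(Mul(-4, -5), 2), 253))), -1) = Pow(Add(-7327, Add(-224, -11385, Mul(-3, Pow(20, 2), 253))), -1) = Pow(Add(-7327, Add(-224, -11385, Mul(-3, 400, 253))), -1) = Pow(Add(-7327, Add(-224, -11385, -303600)), -1) = Pow(Add(-7327, -315209), -1) = Pow(-322536, -1) = Rational(-1, 322536)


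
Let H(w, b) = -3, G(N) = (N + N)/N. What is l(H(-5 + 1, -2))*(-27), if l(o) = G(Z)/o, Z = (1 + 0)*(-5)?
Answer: 18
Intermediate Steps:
Z = -5 (Z = 1*(-5) = -5)
G(N) = 2 (G(N) = (2*N)/N = 2)
l(o) = 2/o
l(H(-5 + 1, -2))*(-27) = (2/(-3))*(-27) = (2*(-1/3))*(-27) = -2/3*(-27) = 18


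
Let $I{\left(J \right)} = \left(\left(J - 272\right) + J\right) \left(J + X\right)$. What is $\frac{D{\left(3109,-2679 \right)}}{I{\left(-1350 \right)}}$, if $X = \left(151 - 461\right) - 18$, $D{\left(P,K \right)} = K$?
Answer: $- \frac{2679}{4987016} \approx -0.0005372$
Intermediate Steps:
$X = -328$ ($X = -310 - 18 = -328$)
$I{\left(J \right)} = \left(-328 + J\right) \left(-272 + 2 J\right)$ ($I{\left(J \right)} = \left(\left(J - 272\right) + J\right) \left(J - 328\right) = \left(\left(-272 + J\right) + J\right) \left(-328 + J\right) = \left(-272 + 2 J\right) \left(-328 + J\right) = \left(-328 + J\right) \left(-272 + 2 J\right)$)
$\frac{D{\left(3109,-2679 \right)}}{I{\left(-1350 \right)}} = - \frac{2679}{89216 - -1252800 + 2 \left(-1350\right)^{2}} = - \frac{2679}{89216 + 1252800 + 2 \cdot 1822500} = - \frac{2679}{89216 + 1252800 + 3645000} = - \frac{2679}{4987016}$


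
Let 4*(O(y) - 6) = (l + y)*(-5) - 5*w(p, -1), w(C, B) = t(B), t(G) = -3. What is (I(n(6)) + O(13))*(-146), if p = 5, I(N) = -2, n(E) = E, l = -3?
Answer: 1387/2 ≈ 693.50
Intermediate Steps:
w(C, B) = -3
O(y) = 27/2 - 5*y/4 (O(y) = 6 + ((-3 + y)*(-5) - 5*(-3))/4 = 6 + ((15 - 5*y) + 15)/4 = 6 + (30 - 5*y)/4 = 6 + (15/2 - 5*y/4) = 27/2 - 5*y/4)
(I(n(6)) + O(13))*(-146) = (-2 + (27/2 - 5/4*13))*(-146) = (-2 + (27/2 - 65/4))*(-146) = (-2 - 11/4)*(-146) = -19/4*(-146) = 1387/2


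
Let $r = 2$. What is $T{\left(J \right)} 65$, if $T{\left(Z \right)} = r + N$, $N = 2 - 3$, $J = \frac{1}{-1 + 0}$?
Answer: $65$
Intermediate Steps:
$J = -1$ ($J = \frac{1}{-1} = -1$)
$N = -1$ ($N = 2 - 3 = -1$)
$T{\left(Z \right)} = 1$ ($T{\left(Z \right)} = 2 - 1 = 1$)
$T{\left(J \right)} 65 = 1 \cdot 65 = 65$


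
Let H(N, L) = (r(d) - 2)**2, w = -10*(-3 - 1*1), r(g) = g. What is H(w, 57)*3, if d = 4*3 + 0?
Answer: 300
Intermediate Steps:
d = 12 (d = 12 + 0 = 12)
w = 40 (w = -10*(-3 - 1) = -10*(-4) = 40)
H(N, L) = 100 (H(N, L) = (12 - 2)**2 = 10**2 = 100)
H(w, 57)*3 = 100*3 = 300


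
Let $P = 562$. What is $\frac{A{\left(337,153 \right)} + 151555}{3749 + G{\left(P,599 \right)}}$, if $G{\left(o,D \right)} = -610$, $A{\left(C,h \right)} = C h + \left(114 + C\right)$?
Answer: $\frac{203567}{3139} \approx 64.851$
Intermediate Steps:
$A{\left(C,h \right)} = 114 + C + C h$
$\frac{A{\left(337,153 \right)} + 151555}{3749 + G{\left(P,599 \right)}} = \frac{\left(114 + 337 + 337 \cdot 153\right) + 151555}{3749 - 610} = \frac{\left(114 + 337 + 51561\right) + 151555}{3139} = \left(52012 + 151555\right) \frac{1}{3139} = 203567 \cdot \frac{1}{3139} = \frac{203567}{3139}$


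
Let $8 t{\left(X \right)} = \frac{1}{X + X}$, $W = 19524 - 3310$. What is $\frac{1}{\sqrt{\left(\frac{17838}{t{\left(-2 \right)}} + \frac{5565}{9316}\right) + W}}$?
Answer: $- \frac{2 i \sqrt{12033166667443}}{5166666667} \approx - 0.0013428 i$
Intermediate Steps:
$W = 16214$
$t{\left(X \right)} = \frac{1}{16 X}$ ($t{\left(X \right)} = \frac{1}{8 \left(X + X\right)} = \frac{1}{8 \cdot 2 X} = \frac{\frac{1}{2} \frac{1}{X}}{8} = \frac{1}{16 X}$)
$\frac{1}{\sqrt{\left(\frac{17838}{t{\left(-2 \right)}} + \frac{5565}{9316}\right) + W}} = \frac{1}{\sqrt{\left(\frac{17838}{\frac{1}{16} \frac{1}{-2}} + \frac{5565}{9316}\right) + 16214}} = \frac{1}{\sqrt{\left(\frac{17838}{\frac{1}{16} \left(- \frac{1}{2}\right)} + 5565 \cdot \frac{1}{9316}\right) + 16214}} = \frac{1}{\sqrt{\left(\frac{17838}{- \frac{1}{32}} + \frac{5565}{9316}\right) + 16214}} = \frac{1}{\sqrt{\left(17838 \left(-32\right) + \frac{5565}{9316}\right) + 16214}} = \frac{1}{\sqrt{\left(-570816 + \frac{5565}{9316}\right) + 16214}} = \frac{1}{\sqrt{- \frac{5317716291}{9316} + 16214}} = \frac{1}{\sqrt{- \frac{5166666667}{9316}}} = \frac{1}{\frac{1}{4658} i \sqrt{12033166667443}} = - \frac{2 i \sqrt{12033166667443}}{5166666667}$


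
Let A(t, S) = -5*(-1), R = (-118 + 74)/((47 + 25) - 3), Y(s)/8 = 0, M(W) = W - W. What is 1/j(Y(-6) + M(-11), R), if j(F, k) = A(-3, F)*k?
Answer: -69/220 ≈ -0.31364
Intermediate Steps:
M(W) = 0
Y(s) = 0 (Y(s) = 8*0 = 0)
R = -44/69 (R = -44/(72 - 3) = -44/69 ≈ -0.63768)
A(t, S) = 5
j(F, k) = 5*k
1/j(Y(-6) + M(-11), R) = 1/(5*(-44/69)) = 1/(-220/69) = -69/220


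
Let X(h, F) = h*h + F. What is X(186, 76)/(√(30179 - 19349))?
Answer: 17336*√30/285 ≈ 333.17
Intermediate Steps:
X(h, F) = F + h² (X(h, F) = h² + F = F + h²)
X(186, 76)/(√(30179 - 19349)) = (76 + 186²)/(√(30179 - 19349)) = (76 + 34596)/(√10830) = 34672/((19*√30)) = 34672*(√30/570) = 17336*√30/285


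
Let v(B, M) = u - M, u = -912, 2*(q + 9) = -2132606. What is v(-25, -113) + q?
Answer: -1067111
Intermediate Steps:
q = -1066312 (q = -9 + (½)*(-2132606) = -9 - 1066303 = -1066312)
v(B, M) = -912 - M
v(-25, -113) + q = (-912 - 1*(-113)) - 1066312 = (-912 + 113) - 1066312 = -799 - 1066312 = -1067111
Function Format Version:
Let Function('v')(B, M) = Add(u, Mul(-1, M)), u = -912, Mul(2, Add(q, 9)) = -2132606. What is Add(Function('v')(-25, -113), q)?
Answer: -1067111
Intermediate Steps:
q = -1066312 (q = Add(-9, Mul(Rational(1, 2), -2132606)) = Add(-9, -1066303) = -1066312)
Function('v')(B, M) = Add(-912, Mul(-1, M))
Add(Function('v')(-25, -113), q) = Add(Add(-912, Mul(-1, -113)), -1066312) = Add(Add(-912, 113), -1066312) = Add(-799, -1066312) = -1067111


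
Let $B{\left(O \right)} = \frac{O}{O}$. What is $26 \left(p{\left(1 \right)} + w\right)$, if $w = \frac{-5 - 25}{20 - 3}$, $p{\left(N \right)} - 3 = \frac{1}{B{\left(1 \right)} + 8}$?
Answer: $\frac{5356}{153} \approx 35.007$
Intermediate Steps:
$B{\left(O \right)} = 1$
$p{\left(N \right)} = \frac{28}{9}$ ($p{\left(N \right)} = 3 + \frac{1}{1 + 8} = 3 + \frac{1}{9} = \frac{28}{9}$)
$w = - \frac{30}{17} \approx -1.7647$
$26 \left(p{\left(1 \right)} + w\right) = 26 \left(\frac{28}{9} - \frac{30}{17}\right) = 26 \cdot \frac{206}{153} = \frac{5356}{153}$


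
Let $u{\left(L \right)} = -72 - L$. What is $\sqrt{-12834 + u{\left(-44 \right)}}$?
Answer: $i \sqrt{12862} \approx 113.41 i$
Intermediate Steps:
$\sqrt{-12834 + u{\left(-44 \right)}} = \sqrt{-12834 - 28} = \sqrt{-12862} = i \sqrt{12862}$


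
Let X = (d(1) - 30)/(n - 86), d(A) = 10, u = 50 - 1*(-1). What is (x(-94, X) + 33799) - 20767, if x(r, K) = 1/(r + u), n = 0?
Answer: 560375/43 ≈ 13032.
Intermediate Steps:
u = 51 (u = 50 + 1 = 51)
X = 10/43 (X = (10 - 30)/(0 - 86) = -20/(-86) = -20*(-1/86) = 10/43 ≈ 0.23256)
x(r, K) = 1/(51 + r) (x(r, K) = 1/(r + 51) = 1/(51 + r))
(x(-94, X) + 33799) - 20767 = (1/(51 - 94) + 33799) - 20767 = (1/(-43) + 33799) - 20767 = (-1/43 + 33799) - 20767 = 1453356/43 - 20767 = 560375/43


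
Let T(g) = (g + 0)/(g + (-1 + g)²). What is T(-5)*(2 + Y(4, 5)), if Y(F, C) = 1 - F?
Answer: 5/31 ≈ 0.16129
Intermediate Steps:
T(g) = g/(g + (-1 + g)²)
T(-5)*(2 + Y(4, 5)) = (-5/(-5 + (-1 - 5)²))*(2 + (1 - 1*4)) = (-5/(-5 + (-6)²))*(2 + (1 - 4)) = (-5/(-5 + 36))*(2 - 3) = -5/31*(-1) = 5/31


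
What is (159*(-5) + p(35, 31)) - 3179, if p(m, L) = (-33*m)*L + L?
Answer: -39748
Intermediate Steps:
p(m, L) = L - 33*L*m (p(m, L) = -33*L*m + L = L - 33*L*m)
(159*(-5) + p(35, 31)) - 3179 = (159*(-5) + 31*(1 - 33*35)) - 3179 = (-795 + 31*(1 - 1155)) - 3179 = (-795 + 31*(-1154)) - 3179 = (-795 - 35774) - 3179 = -36569 - 3179 = -39748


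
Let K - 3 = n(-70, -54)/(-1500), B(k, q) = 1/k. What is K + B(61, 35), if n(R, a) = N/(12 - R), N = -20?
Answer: 1131661/375150 ≈ 3.0166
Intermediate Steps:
n(R, a) = -20/(12 - R)
K = 18451/6150 (K = 3 + (20/(-12 - 70))/(-1500) = 3 + (20/(-82))*(-1/1500) = 3 + (20*(-1/82))*(-1/1500) = 3 - 10/41*(-1/1500) = 3 + 1/6150 = 18451/6150 ≈ 3.0002)
K + B(61, 35) = 18451/6150 + 1/61 = 1131661/375150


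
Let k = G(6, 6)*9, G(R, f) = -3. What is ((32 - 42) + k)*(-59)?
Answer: 2183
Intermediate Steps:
k = -27 (k = -3*9 = -27)
((32 - 42) + k)*(-59) = ((32 - 42) - 27)*(-59) = (-10 - 27)*(-59) = -37*(-59) = 2183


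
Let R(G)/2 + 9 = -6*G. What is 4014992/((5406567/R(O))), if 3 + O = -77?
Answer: 1260707488/1802189 ≈ 699.54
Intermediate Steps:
O = -80 (O = -3 - 77 = -80)
R(G) = -18 - 12*G (R(G) = -18 + 2*(-6*G) = -18 - 12*G)
4014992/((5406567/R(O))) = 4014992/((5406567/(-18 - 12*(-80)))) = 4014992/((5406567/(-18 + 960))) = 4014992/((5406567/942)) = 4014992/((5406567*(1/942))) = 4014992/(1802189/314) = 4014992*(314/1802189) = 1260707488/1802189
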